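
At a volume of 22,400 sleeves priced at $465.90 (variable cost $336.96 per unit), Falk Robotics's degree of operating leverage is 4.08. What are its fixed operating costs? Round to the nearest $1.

At 22,400 units, contribution = 22,400 × $128.94 = $2,888,256.00.
Since DOL = CM ÷ EBIT, EBIT = $2,888,256.00 ÷ 4.08 = $707,905.88.
And FC = contribution − EBIT = $2,888,256.00 − $707,905.88 = $2,180,350.

$2,180,350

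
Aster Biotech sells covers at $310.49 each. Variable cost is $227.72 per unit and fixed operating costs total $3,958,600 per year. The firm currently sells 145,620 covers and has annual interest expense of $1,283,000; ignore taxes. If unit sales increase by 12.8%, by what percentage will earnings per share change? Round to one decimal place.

+22.7%

Contribution at this volume is 145,620 × $82.77 = $12,052,967.40.
EBIT = $12,052,967.40 − $3,958,600 = $8,094,367.40.
After interest of $1,283,000.00, pre-tax earnings = $6,811,367.40.
DCL = total CM / (EBIT − I) = $12,052,967.40 / $6,811,367.40 = 1.7695.
%ΔEPS = DCL × %ΔSales = 1.7695 × +12.8% = +22.7%.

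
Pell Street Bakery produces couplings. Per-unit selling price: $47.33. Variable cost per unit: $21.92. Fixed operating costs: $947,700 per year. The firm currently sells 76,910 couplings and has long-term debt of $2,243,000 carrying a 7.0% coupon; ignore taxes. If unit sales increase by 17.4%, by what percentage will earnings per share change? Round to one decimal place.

Total contribution margin = 76,910 × $25.41 = $1,954,283.10.
Subtracting fixed costs: EBIT = $1,954,283.10 − $947,700 = $1,006,583.10.
Interest = $157,010.00, so EBIT − I = $849,573.10.
DCL = total CM / (EBIT − I) = $1,954,283.10 / $849,573.10 = 2.3003.
EPS therefore changes by 2.3003 × (+17.4%) = +40.0%.

+40.0%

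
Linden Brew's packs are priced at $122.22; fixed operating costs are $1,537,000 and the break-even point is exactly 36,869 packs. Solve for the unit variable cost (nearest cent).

$80.53

At break-even, FC = Q × (P − VC), so P − VC = $1,537,000 ÷ 36,869 = $41.6881.
Variable cost per unit = $122.22 − $41.6881 = $80.53.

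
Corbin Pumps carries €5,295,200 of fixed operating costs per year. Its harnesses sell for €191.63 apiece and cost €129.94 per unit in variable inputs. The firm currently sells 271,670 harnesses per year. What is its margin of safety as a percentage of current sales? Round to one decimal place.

68.4%

Unit CM = price − variable cost = €191.63 − €129.94 = €61.69. Break-even units = €5,295,200 ÷ €61.69 = 85,835.63; break-even revenue = 85,835.63 × €191.63 = €16,448,681.73.
Current sales = 271,670 × €191.63 = €52,060,122.10.
Margin of safety = (€52,060,122.10 − €16,448,681.73) ÷ €52,060,122.10 = 68.4%.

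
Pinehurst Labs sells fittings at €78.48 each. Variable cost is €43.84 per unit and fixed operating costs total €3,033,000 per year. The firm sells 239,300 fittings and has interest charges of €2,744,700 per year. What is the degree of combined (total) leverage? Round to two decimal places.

3.30

At 239,300 units, contribution = 239,300 × €34.64 = €8,289,352.00.
EBIT = €8,289,352.00 − €3,033,000 = €5,256,352.00. Interest = €2,744,700.00, so EBIT − I = €2,511,652.00.
Degree of total leverage = total CM / (EBIT − interest) = €8,289,352.00 / €2,511,652.00 = 3.3004.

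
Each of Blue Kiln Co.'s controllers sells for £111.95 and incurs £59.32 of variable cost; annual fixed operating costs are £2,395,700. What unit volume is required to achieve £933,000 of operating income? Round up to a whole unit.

63,248 controllers

Each unit contributes £111.95 − £59.32 = £52.63.
Required volume = (fixed costs + target profit) ÷ CM = (£2,395,700 + £933,000) ÷ £52.63 = 63,247.20, so 63,248 controllers.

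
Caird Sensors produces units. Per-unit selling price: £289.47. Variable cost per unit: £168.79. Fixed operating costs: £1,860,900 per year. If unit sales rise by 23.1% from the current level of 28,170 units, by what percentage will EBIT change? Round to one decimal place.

+51.0%

Total contribution margin = 28,170 × £120.68 = £3,399,555.60.
Subtracting fixed costs: EBIT = £3,399,555.60 − £1,860,900 = £1,538,655.60.
DOL = contribution ÷ EBIT = £3,399,555.60 ÷ £1,538,655.60 = 2.2094.
So EBIT moves 2.2094 × (+23.1%) = +51.0%.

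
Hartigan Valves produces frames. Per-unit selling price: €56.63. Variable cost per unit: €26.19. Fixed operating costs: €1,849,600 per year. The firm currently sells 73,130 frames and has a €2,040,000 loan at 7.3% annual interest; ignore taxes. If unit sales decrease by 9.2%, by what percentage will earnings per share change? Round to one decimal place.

-90.0%

Total contribution margin = 73,130 × €30.44 = €2,226,077.20.
Subtracting fixed costs: EBIT = €2,226,077.20 − €1,849,600 = €376,477.20.
Interest = €148,920.00, so EBIT − I = €227,557.20.
DCL = total CM / (EBIT − I) = €2,226,077.20 / €227,557.20 = 9.7825.
EPS therefore changes by 9.7825 × (-9.2%) = -90.0%.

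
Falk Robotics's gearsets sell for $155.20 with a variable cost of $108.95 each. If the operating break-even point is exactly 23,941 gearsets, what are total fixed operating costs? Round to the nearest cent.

Unit CM = price − variable cost = $155.20 − $108.95 = $46.25.
Fixed costs = break-even units × CM = 23,941 × $46.25 = $1,107,271.25.

$1,107,271.25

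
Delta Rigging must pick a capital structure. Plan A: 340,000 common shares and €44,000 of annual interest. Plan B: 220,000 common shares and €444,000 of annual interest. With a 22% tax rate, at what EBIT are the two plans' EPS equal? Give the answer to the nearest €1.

€1,177,333

Set EPS_A = EPS_B: (EBIT − €44,000)(1 − 0.22) ÷ 340,000 = (EBIT − €444,000)(1 − 0.22) ÷ 220,000.
Cancelling (1 − t) and cross-multiplying: 220,000·(EBIT − 44,000) = 340,000·(EBIT − 444,000).
Solving, EBIT = (444,000·340,000 − 44,000·220,000) / (340,000 − 220,000) = 141,280,000,000 / 120,000 = 1,177,333.33.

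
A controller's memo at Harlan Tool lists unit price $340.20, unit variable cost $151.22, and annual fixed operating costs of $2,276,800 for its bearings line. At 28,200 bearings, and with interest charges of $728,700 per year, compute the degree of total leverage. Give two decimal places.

Contribution at this volume is 28,200 × $188.98 = $5,329,236.00.
Subtracting fixed costs: EBIT = $5,329,236.00 − $2,276,800 = $3,052,436.00. Interest = $728,700.00, so EBIT − I = $2,323,736.00.
DCL = contribution ÷ (EBIT − I) = $5,329,236.00 ÷ $2,323,736.00 = 2.2934.

2.29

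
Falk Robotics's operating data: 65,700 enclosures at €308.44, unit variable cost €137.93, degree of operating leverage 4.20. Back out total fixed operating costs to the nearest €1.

At 65,700 units, contribution = 65,700 × €170.51 = €11,202,507.00.
Since DOL = CM ÷ EBIT, EBIT = €11,202,507.00 ÷ 4.20 = €2,667,263.57.
Fixed costs = CM − EBIT = €11,202,507.00 − €2,667,263.57 = €8,535,243.

€8,535,243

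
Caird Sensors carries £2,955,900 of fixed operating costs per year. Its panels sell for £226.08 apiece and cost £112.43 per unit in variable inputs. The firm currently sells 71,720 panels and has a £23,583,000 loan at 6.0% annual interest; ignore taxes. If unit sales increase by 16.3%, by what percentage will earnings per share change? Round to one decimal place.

+35.1%

At 71,720 units, contribution = 71,720 × £113.65 = £8,150,978.00.
EBIT = £8,150,978.00 − £2,955,900 = £5,195,078.00.
Interest = £1,414,980.00, so EBIT − I = £3,780,098.00.
Degree of combined leverage = contribution ÷ (EBIT − I) = £8,150,978.00 ÷ £3,780,098.00 = 2.1563.
%ΔEPS = DCL × %ΔSales = 2.1563 × +16.3% = +35.1%.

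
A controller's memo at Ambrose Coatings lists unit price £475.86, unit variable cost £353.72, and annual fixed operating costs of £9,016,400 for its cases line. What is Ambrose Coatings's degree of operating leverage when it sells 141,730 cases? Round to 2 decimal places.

2.09

Total contribution margin = 141,730 × £122.14 = £17,310,902.20.
Subtracting fixed costs: EBIT = £17,310,902.20 − £9,016,400 = £8,294,502.20.
DOL = contribution ÷ EBIT = £17,310,902.20 ÷ £8,294,502.20 = 2.0870.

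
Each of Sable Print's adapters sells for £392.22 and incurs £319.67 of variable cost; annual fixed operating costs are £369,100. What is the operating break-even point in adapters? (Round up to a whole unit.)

5,088 adapters

Each unit contributes £392.22 − £319.67 = £72.55.
Break-even volume = fixed costs ÷ CM per unit = £369,100 ÷ £72.55 = 5,087.53, so 5,088 adapters.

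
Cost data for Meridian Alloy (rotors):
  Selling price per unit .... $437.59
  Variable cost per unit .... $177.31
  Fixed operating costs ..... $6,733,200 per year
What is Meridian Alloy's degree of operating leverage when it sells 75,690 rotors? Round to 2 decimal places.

1.52

Contribution at this volume is 75,690 × $260.28 = $19,700,593.20.
Subtracting fixed costs: EBIT = $19,700,593.20 − $6,733,200 = $12,967,393.20.
Degree of operating leverage = $19,700,593.20 / $12,967,393.20 = 1.5192.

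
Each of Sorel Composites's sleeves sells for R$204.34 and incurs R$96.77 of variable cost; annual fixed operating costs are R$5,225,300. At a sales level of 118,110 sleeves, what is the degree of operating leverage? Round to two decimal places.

Total contribution margin = 118,110 × R$107.57 = R$12,705,092.70.
EBIT = R$12,705,092.70 − R$5,225,300 = R$7,479,792.70.
Degree of operating leverage = R$12,705,092.70 / R$7,479,792.70 = 1.6986.

1.70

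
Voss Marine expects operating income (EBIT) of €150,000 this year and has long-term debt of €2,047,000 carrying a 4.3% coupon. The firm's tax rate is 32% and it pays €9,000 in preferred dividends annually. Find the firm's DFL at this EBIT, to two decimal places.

Annual interest charges come to €88,021.00.
Pre-tax preferred-dividend burden = €9,000 ÷ (1 − 0.32) = €13,235.29.
DFL = EBIT ÷ [EBIT − I − D_p/(1−t)] = €150,000 ÷ [€150,000 − €88,021.00 − €13,235.29] = €150,000 ÷ €48,743.71 = 3.0773.

3.08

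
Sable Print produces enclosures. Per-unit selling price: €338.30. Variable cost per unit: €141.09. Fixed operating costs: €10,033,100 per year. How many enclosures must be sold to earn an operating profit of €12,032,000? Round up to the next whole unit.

111,887 enclosures

Unit CM = price − variable cost = €338.30 − €141.09 = €197.21.
Required volume = (fixed costs + target profit) ÷ CM = (€10,033,100 + €12,032,000) ÷ €197.21 = 111,886.31, so 111,887 enclosures.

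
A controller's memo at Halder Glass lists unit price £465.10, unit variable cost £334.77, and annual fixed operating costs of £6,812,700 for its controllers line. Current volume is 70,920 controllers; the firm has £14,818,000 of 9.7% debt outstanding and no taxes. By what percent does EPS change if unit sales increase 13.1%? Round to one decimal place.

+121.9%

At 70,920 units, contribution = 70,920 × £130.33 = £9,243,003.60.
EBIT = £9,243,003.60 − £6,812,700 = £2,430,303.60.
After interest of £1,437,346.00, pre-tax earnings = £992,957.60.
Degree of combined leverage = contribution ÷ (EBIT − I) = £9,243,003.60 ÷ £992,957.60 = 9.3086.
EPS therefore changes by 9.3086 × (+13.1%) = +121.9%.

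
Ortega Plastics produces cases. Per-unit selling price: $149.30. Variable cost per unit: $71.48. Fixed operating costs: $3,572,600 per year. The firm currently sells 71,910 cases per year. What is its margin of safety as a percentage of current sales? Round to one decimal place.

36.2%

Contribution margin per unit = $149.30 − $71.48 = $77.82. Break-even units = $3,572,600 ÷ $77.82 = 45,908.51; break-even revenue = 45,908.51 × $149.30 = $6,854,140.07.
Actual sales revenue = 71,910 × $149.30 = $10,736,163.00.
Margin of safety = ($10,736,163.00 − $6,854,140.07) ÷ $10,736,163.00 = 36.2%.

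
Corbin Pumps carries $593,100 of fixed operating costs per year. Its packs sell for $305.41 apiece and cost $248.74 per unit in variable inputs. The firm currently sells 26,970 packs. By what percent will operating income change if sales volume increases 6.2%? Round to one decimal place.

At 26,970 units, contribution = 26,970 × $56.67 = $1,528,389.90.
Subtracting fixed costs: EBIT = $1,528,389.90 − $593,100 = $935,289.90.
Degree of operating leverage = $1,528,389.90 / $935,289.90 = 1.6341.
%ΔEBIT = DOL × %ΔSales = 1.6341 × +6.2% = +10.1%.

+10.1%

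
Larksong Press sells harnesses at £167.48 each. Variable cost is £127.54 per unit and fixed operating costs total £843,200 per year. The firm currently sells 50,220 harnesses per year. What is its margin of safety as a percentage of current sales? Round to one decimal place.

58.0%

Contribution margin per unit = £167.48 − £127.54 = £39.94. Break-even units = £843,200 ÷ £39.94 = 21,111.67; break-even revenue = 21,111.67 × £167.48 = £3,535,782.07.
Actual sales revenue = 50,220 × £167.48 = £8,410,845.60.
Margin of safety = (£8,410,845.60 − £3,535,782.07) ÷ £8,410,845.60 = 58.0%.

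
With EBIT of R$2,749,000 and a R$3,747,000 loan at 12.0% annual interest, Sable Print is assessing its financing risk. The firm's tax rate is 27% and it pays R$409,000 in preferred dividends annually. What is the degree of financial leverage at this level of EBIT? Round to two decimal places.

1.58

Interest = R$449,640.00.
Preferred dividends grossed up pre-tax: R$409,000 / (1 − 0.27) = R$560,273.97.
DFL = EBIT ÷ [EBIT − I − D_p/(1−t)] = R$2,749,000 ÷ [R$2,749,000 − R$449,640.00 − R$560,273.97] = R$2,749,000 ÷ R$1,739,086.03 = 1.5807.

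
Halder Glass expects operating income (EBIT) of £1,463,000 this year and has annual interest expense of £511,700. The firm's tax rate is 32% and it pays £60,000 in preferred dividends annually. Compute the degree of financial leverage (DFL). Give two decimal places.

1.70

Interest = £511,700.00.
Preferred dividends grossed up pre-tax: £60,000 / (1 − 0.32) = £88,235.29.
DFL = EBIT ÷ [EBIT − I − D_p/(1−t)] = £1,463,000 ÷ [£1,463,000 − £511,700.00 − £88,235.29] = £1,463,000 ÷ £863,064.71 = 1.6951.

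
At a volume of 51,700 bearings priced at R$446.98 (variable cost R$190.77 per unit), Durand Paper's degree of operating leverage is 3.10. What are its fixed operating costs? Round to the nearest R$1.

R$8,973,135

Contribution at this volume is 51,700 × R$256.21 = R$13,246,057.00.
Since DOL = CM ÷ EBIT, EBIT = R$13,246,057.00 ÷ 3.10 = R$4,272,921.61.
And FC = contribution − EBIT = R$13,246,057.00 − R$4,272,921.61 = R$8,973,135.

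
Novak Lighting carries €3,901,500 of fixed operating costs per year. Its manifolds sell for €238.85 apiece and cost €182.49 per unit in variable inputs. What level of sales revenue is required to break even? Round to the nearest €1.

Contribution margin per unit = €238.85 − €182.49 = €56.36, a CM ratio of €56.36 ÷ €238.85 = 0.2360.
Break-even sales = FC ÷ CM ratio = €3,901,500 × €238.85 / €56.36 = €16,534,302.

€16,534,302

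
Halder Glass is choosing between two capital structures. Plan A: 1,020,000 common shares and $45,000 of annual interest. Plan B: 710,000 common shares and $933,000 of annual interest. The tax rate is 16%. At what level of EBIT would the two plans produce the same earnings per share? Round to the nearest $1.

$2,966,806

Set EPS_A = EPS_B: (EBIT − $45,000)(1 − 0.16) ÷ 1,020,000 = (EBIT − $933,000)(1 − 0.16) ÷ 710,000.
The (1 − t) factor cancels: (EBIT − 45,000) × 710,000 = (EBIT − 933,000) × 1,020,000.
Solving, EBIT = (933,000·1,020,000 − 45,000·710,000) / (1,020,000 − 710,000) = 919,710,000,000 / 310,000 = 2,966,806.45.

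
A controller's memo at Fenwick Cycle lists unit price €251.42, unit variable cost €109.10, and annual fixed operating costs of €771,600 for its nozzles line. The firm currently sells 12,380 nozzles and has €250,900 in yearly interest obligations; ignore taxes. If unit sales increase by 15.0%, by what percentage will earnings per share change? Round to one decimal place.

+35.7%

At 12,380 units, contribution = 12,380 × €142.32 = €1,761,921.60.
Operating income = contribution − fixed costs = €1,761,921.60 − €771,600 = €990,321.60.
After interest of €250,900.00, pre-tax earnings = €739,421.60.
DCL = total CM / (EBIT − I) = €1,761,921.60 / €739,421.60 = 2.3828.
%ΔEPS = DCL × %ΔSales = 2.3828 × +15.0% = +35.7%.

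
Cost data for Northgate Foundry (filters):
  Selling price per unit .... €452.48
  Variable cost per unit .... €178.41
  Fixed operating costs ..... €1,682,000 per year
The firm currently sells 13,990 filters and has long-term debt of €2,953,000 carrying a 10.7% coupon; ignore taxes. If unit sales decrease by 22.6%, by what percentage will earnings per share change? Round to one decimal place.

-47.2%

Contribution at this volume is 13,990 × €274.07 = €3,834,239.30.
EBIT = €3,834,239.30 − €1,682,000 = €2,152,239.30.
Interest = €315,971.00, so EBIT − I = €1,836,268.30.
DCL = total CM / (EBIT − I) = €3,834,239.30 / €1,836,268.30 = 2.0881.
%ΔEPS = DCL × %ΔSales = 2.0881 × -22.6% = -47.2%.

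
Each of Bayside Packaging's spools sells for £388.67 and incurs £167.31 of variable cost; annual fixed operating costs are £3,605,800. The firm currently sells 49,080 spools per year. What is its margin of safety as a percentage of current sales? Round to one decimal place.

66.8%

Unit CM = price − variable cost = £388.67 − £167.31 = £221.36. Break-even units = £3,605,800 ÷ £221.36 = 16,289.30; break-even revenue = 16,289.30 × £388.67 = £6,331,163.20.
Actual sales revenue = 49,080 × £388.67 = £19,075,923.60.
Margin of safety = (£19,075,923.60 − £6,331,163.20) ÷ £19,075,923.60 = 66.8%.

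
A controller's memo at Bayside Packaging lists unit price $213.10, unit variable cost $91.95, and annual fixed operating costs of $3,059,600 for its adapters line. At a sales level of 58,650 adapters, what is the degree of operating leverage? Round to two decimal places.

1.76

Total contribution margin = 58,650 × $121.15 = $7,105,447.50.
EBIT = $7,105,447.50 − $3,059,600 = $4,045,847.50.
DOL = contribution ÷ EBIT = $7,105,447.50 ÷ $4,045,847.50 = 1.7562.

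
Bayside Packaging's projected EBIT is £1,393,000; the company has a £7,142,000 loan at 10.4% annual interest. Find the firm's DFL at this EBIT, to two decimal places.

2.14

Annual interest charges come to £742,768.00.
DFL = EBIT ÷ (EBIT − I) = £1,393,000 ÷ (£1,393,000 − £742,768.00) = £1,393,000 ÷ £650,232.00 = 2.1423.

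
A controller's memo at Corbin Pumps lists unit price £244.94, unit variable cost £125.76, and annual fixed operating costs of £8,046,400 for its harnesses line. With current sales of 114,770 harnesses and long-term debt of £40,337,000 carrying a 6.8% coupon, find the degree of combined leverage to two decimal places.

4.73

At 114,770 units, contribution = 114,770 × £119.18 = £13,678,288.60.
Subtracting fixed costs: EBIT = £13,678,288.60 − £8,046,400 = £5,631,888.60. Interest = £2,742,916.00, so EBIT − I = £2,888,972.60.
DCL = contribution ÷ (EBIT − I) = £13,678,288.60 ÷ £2,888,972.60 = 4.7347.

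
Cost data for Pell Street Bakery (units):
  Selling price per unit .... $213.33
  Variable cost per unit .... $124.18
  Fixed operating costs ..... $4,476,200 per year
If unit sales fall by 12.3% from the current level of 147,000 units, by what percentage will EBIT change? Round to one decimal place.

Total contribution margin = 147,000 × $89.15 = $13,105,050.00.
EBIT = $13,105,050.00 − $4,476,200 = $8,628,850.00.
DOL = contribution ÷ EBIT = $13,105,050.00 ÷ $8,628,850.00 = 1.5187.
So EBIT moves 1.5187 × (-12.3%) = -18.7%.

-18.7%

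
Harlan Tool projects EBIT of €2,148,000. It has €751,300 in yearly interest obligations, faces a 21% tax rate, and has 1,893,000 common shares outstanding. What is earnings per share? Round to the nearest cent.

Pre-tax income = €2,148,000 − €751,300.00 = €1,396,700.00.
After tax at 21%: net income = €1,396,700.00 × 0.79 = €1,103,393.00.
Per share: €1,103,393.00 / 1,893,000 shares = €0.58.

€0.58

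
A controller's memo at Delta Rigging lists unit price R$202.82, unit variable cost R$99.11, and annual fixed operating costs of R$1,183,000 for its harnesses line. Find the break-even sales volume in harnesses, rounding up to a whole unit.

Each unit contributes R$202.82 − R$99.11 = R$103.71.
Break-even volume = fixed costs ÷ CM per unit = R$1,183,000 ÷ R$103.71 = 11,406.81, so 11,407 harnesses.

11,407 harnesses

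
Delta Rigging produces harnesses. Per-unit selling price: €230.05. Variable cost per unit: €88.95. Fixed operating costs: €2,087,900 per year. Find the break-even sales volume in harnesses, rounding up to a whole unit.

Contribution margin per unit = €230.05 − €88.95 = €141.10.
Units to break even: €2,087,900 ÷ €141.10 = 14,797.31, rounded up to 14,798.

14,798 harnesses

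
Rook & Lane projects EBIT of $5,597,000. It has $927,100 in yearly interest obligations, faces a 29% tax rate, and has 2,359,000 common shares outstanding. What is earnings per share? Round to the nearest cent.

Pre-tax income = $5,597,000 − $927,100.00 = $4,669,900.00.
Net income = $4,669,900.00 × (1 − 0.29) = $3,315,629.00.
EPS = $3,315,629.00 ÷ 2,359,000 = $1.41.

$1.41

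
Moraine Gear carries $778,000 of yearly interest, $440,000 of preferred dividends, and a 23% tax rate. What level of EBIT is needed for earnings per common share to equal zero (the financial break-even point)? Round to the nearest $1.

$1,349,429

Grossing the preferred dividend up to pre-tax terms: $440,000 / (1 − 0.23) = $571,428.57.
Financial break-even EBIT = interest + D_p ÷ (1 − t) = $778,000 + $571,428.57 = $1,349,428.57.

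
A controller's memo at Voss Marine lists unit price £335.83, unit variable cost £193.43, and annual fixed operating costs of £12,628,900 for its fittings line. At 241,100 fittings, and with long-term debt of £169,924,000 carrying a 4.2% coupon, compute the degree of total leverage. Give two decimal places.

Total contribution margin = 241,100 × £142.40 = £34,332,640.00.
Operating income = contribution − fixed costs = £34,332,640.00 − £12,628,900 = £21,703,740.00. Interest = £7,136,808.00.
DOL = £34,332,640.00 ÷ £21,703,740.00 = 1.5819; DFL = £21,703,740.00 ÷ £14,566,932.00 = 1.4899.
DCL = DOL × DFL = 1.5819 × 1.4899 = 2.3569.

2.36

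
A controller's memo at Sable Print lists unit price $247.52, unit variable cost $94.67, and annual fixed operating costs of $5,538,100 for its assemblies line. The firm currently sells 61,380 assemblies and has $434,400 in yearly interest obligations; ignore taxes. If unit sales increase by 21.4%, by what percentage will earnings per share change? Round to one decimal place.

At 61,380 units, contribution = 61,380 × $152.85 = $9,381,933.00.
Operating income = contribution − fixed costs = $9,381,933.00 − $5,538,100 = $3,843,833.00.
Interest = $434,400.00, so EBIT − I = $3,409,433.00.
DCL = total CM / (EBIT − I) = $9,381,933.00 / $3,409,433.00 = 2.7518.
EPS therefore changes by 2.7518 × (+21.4%) = +58.9%.

+58.9%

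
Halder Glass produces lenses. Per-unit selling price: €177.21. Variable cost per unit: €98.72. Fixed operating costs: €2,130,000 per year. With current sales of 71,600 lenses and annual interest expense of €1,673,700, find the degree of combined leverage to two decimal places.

Contribution at this volume is 71,600 × €78.49 = €5,619,884.00.
Operating income = contribution − fixed costs = €5,619,884.00 − €2,130,000 = €3,489,884.00. Interest = €1,673,700.00.
DOL = €5,619,884.00 ÷ €3,489,884.00 = 1.6103; DFL = €3,489,884.00 ÷ €1,816,184.00 = 1.9215.
DCL = DOL × DFL = 1.6103 × 1.9215 = 3.0942.

3.09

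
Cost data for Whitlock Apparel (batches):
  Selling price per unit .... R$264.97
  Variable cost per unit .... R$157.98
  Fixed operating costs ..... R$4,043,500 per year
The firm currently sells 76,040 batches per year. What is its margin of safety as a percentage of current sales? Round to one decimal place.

Each unit contributes R$264.97 − R$157.98 = R$106.99. Break-even units = R$4,043,500 ÷ R$106.99 = 37,793.25; break-even revenue = 37,793.25 × R$264.97 = R$10,014,077.90.
Current sales = 76,040 × R$264.97 = R$20,148,318.80.
Margin of safety = (R$20,148,318.80 − R$10,014,077.90) ÷ R$20,148,318.80 = 50.3%.

50.3%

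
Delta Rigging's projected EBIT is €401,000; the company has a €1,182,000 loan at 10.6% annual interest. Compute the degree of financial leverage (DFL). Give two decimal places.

1.45

Annual interest charges come to €125,292.00.
DFL = EBIT ÷ (EBIT − I) = €401,000 ÷ (€401,000 − €125,292.00) = €401,000 ÷ €275,708.00 = 1.4544.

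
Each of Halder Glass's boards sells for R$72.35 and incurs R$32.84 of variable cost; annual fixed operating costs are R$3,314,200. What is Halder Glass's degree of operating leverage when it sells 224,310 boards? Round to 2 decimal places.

1.60

Total contribution margin = 224,310 × R$39.51 = R$8,862,488.10.
Operating income = contribution − fixed costs = R$8,862,488.10 − R$3,314,200 = R$5,548,288.10.
Degree of operating leverage = R$8,862,488.10 / R$5,548,288.10 = 1.5973.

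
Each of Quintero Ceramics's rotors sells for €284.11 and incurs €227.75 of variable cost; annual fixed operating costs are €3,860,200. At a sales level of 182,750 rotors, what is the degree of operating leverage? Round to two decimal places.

1.60

At 182,750 units, contribution = 182,750 × €56.36 = €10,299,790.00.
Subtracting fixed costs: EBIT = €10,299,790.00 − €3,860,200 = €6,439,590.00.
DOL = contribution ÷ EBIT = €10,299,790.00 ÷ €6,439,590.00 = 1.5994.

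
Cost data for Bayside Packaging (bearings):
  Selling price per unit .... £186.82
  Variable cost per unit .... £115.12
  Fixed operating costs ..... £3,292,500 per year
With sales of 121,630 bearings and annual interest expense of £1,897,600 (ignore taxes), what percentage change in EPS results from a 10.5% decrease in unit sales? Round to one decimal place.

Total contribution margin = 121,630 × £71.70 = £8,720,871.00.
Subtracting fixed costs: EBIT = £8,720,871.00 − £3,292,500 = £5,428,371.00.
Interest = £1,897,600.00, so EBIT − I = £3,530,771.00.
DCL = total CM / (EBIT − I) = £8,720,871.00 / £3,530,771.00 = 2.4700.
%ΔEPS = DCL × %ΔSales = 2.4700 × -10.5% = -25.9%.

-25.9%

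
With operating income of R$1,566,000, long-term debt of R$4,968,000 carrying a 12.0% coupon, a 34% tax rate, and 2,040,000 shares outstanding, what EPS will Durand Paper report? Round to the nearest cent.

Interest = R$596,160.00, so EBT = R$1,566,000 − R$596,160.00 = R$969,840.00.
Net income = R$969,840.00 × (1 − 0.34) = R$640,094.40.
EPS = R$640,094.40 ÷ 2,040,000 = R$0.31.

R$0.31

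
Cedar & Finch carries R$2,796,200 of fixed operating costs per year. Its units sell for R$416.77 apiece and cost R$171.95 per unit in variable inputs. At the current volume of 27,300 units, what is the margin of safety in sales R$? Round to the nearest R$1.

Unit CM = price − variable cost = R$416.77 − R$171.95 = R$244.82. Break-even units = R$2,796,200 ÷ R$244.82 = 11,421.45; break-even revenue = 11,421.45 × R$416.77 = R$4,760,118.76.
Current sales = 27,300 × R$416.77 = R$11,377,821.00.
Margin of safety = R$11,377,821.00 − R$4,760,118.76 = R$6,617,702.

R$6,617,702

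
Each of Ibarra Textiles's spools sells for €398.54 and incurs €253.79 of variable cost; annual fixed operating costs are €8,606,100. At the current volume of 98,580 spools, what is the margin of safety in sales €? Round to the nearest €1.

Unit CM = price − variable cost = €398.54 − €253.79 = €144.75. Break-even units = €8,606,100 ÷ €144.75 = 59,454.92; break-even revenue = 59,454.92 × €398.54 = €23,695,164.73.
Current sales = 98,580 × €398.54 = €39,288,073.20.
Margin of safety = €39,288,073.20 − €23,695,164.73 = €15,592,908.

€15,592,908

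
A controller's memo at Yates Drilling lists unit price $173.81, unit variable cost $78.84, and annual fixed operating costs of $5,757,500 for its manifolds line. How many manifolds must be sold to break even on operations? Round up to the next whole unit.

Contribution margin per unit = $173.81 − $78.84 = $94.97.
Break-even Q = $5,757,500 / $94.97 = 60,624.41 → 60,625 manifolds.

60,625 manifolds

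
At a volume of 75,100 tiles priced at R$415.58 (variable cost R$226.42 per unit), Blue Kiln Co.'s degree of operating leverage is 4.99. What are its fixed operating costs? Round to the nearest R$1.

R$11,359,039

Total contribution margin = 75,100 × R$189.16 = R$14,205,916.00.
Since DOL = CM ÷ EBIT, EBIT = R$14,205,916.00 ÷ 4.99 = R$2,846,876.95.
And FC = contribution − EBIT = R$14,205,916.00 − R$2,846,876.95 = R$11,359,039.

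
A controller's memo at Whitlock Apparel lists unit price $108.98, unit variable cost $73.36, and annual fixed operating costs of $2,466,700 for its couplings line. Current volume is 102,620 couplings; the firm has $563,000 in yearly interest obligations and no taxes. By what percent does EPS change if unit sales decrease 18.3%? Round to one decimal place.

-106.9%

Contribution at this volume is 102,620 × $35.62 = $3,655,324.40.
EBIT = $3,655,324.40 − $2,466,700 = $1,188,624.40.
Interest = $563,000.00, so EBIT − I = $625,624.40.
Degree of combined leverage = contribution ÷ (EBIT − I) = $3,655,324.40 ÷ $625,624.40 = 5.8427.
EPS therefore changes by 5.8427 × (-18.3%) = -106.9%.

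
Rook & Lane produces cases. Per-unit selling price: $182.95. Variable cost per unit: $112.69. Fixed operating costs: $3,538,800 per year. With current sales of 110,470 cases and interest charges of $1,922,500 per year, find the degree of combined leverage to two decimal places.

3.37

At 110,470 units, contribution = 110,470 × $70.26 = $7,761,622.20.
Subtracting fixed costs: EBIT = $7,761,622.20 − $3,538,800 = $4,222,822.20. Interest = $1,922,500.00.
DOL = $7,761,622.20 ÷ $4,222,822.20 = 1.8380; DFL = $4,222,822.20 ÷ $2,300,322.20 = 1.8358.
Combined leverage = 1.8380 × 1.8358 = 3.3742.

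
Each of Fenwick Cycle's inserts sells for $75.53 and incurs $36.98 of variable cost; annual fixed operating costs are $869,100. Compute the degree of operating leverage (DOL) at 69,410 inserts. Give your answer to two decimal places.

Contribution at this volume is 69,410 × $38.55 = $2,675,755.50.
EBIT = $2,675,755.50 − $869,100 = $1,806,655.50.
Degree of operating leverage = $2,675,755.50 / $1,806,655.50 = 1.4811.

1.48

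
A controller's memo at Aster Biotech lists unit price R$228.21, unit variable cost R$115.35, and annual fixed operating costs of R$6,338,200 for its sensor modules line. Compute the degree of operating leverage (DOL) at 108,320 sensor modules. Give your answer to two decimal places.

2.08

Total contribution margin = 108,320 × R$112.86 = R$12,224,995.20.
EBIT = R$12,224,995.20 − R$6,338,200 = R$5,886,795.20.
DOL = contribution ÷ EBIT = R$12,224,995.20 ÷ R$5,886,795.20 = 2.0767.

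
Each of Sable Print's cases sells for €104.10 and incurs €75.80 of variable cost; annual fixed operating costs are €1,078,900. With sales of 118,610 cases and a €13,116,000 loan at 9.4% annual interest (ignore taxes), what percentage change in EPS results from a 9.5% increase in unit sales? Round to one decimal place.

At 118,610 units, contribution = 118,610 × €28.30 = €3,356,663.00.
EBIT = €3,356,663.00 − €1,078,900 = €2,277,763.00.
Interest = €1,232,904.00, so EBIT − I = €1,044,859.00.
DCL = total CM / (EBIT − I) = €3,356,663.00 / €1,044,859.00 = 3.2126.
EPS therefore changes by 3.2126 × (+9.5%) = +30.5%.

+30.5%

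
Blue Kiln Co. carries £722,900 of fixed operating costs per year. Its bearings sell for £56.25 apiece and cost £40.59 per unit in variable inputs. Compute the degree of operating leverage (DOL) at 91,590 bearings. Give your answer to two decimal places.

Total contribution margin = 91,590 × £15.66 = £1,434,299.40.
Operating income = contribution − fixed costs = £1,434,299.40 − £722,900 = £711,399.40.
Degree of operating leverage = £1,434,299.40 / £711,399.40 = 2.0162.

2.02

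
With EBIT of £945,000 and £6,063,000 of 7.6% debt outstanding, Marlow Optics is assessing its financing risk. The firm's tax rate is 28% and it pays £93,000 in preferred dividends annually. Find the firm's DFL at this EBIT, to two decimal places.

Annual interest charges come to £460,788.00.
Pre-tax preferred-dividend burden = £93,000 ÷ (1 − 0.28) = £129,166.67.
DFL = EBIT ÷ [EBIT − I − D_p/(1−t)] = £945,000 ÷ [£945,000 − £460,788.00 − £129,166.67] = £945,000 ÷ £355,045.33 = 2.6616.

2.66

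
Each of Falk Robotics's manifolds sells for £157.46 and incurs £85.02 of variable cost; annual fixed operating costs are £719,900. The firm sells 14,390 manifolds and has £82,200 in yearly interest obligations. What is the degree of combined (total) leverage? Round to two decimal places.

Total contribution margin = 14,390 × £72.44 = £1,042,411.60.
Operating income = contribution − fixed costs = £1,042,411.60 − £719,900 = £322,511.60. Interest = £82,200.00, so EBIT − I = £240,311.60.
DCL = contribution ÷ (EBIT − I) = £1,042,411.60 ÷ £240,311.60 = 4.3377.

4.34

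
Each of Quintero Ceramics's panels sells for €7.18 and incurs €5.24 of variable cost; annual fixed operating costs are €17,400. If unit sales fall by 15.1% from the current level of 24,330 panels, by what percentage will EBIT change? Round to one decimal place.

Contribution at this volume is 24,330 × €1.94 = €47,200.20.
Operating income = contribution − fixed costs = €47,200.20 − €17,400 = €29,800.20.
So DOL = total CM / EBIT = €47,200.20 / €29,800.20 = 1.5839.
Operating income changes by 1.5839 × -15.1% = -23.9%.

-23.9%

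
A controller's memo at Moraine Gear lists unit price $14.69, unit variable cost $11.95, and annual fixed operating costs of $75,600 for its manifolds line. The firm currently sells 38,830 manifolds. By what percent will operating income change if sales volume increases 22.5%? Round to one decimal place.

Total contribution margin = 38,830 × $2.74 = $106,394.20.
EBIT = $106,394.20 − $75,600 = $30,794.20.
DOL = contribution ÷ EBIT = $106,394.20 ÷ $30,794.20 = 3.4550.
So EBIT moves 3.4550 × (+22.5%) = +77.7%.

+77.7%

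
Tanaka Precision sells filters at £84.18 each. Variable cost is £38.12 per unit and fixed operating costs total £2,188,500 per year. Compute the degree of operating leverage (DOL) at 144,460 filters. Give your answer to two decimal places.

Contribution at this volume is 144,460 × £46.06 = £6,653,827.60.
EBIT = £6,653,827.60 − £2,188,500 = £4,465,327.60.
Degree of operating leverage = £6,653,827.60 / £4,465,327.60 = 1.4901.

1.49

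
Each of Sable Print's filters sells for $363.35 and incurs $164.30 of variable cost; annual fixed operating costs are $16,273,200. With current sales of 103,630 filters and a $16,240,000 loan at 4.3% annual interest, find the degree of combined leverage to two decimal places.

5.64

Total contribution margin = 103,630 × $199.05 = $20,627,551.50.
Subtracting fixed costs: EBIT = $20,627,551.50 − $16,273,200 = $4,354,351.50. Interest = $698,320.00, so EBIT − I = $3,656,031.50.
DCL = contribution ÷ (EBIT − I) = $20,627,551.50 ÷ $3,656,031.50 = 5.6421.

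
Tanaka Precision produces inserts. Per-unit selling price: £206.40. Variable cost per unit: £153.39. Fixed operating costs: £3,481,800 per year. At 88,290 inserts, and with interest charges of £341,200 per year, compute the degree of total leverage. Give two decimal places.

5.46

Contribution at this volume is 88,290 × £53.01 = £4,680,252.90.
EBIT = £4,680,252.90 − £3,481,800 = £1,198,452.90. Interest = £341,200.00, so EBIT − I = £857,252.90.
DCL = contribution ÷ (EBIT − I) = £4,680,252.90 ÷ £857,252.90 = 5.4596.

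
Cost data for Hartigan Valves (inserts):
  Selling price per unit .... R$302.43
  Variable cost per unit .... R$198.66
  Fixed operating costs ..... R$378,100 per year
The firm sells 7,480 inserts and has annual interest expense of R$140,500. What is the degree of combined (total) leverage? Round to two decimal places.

3.01

At 7,480 units, contribution = 7,480 × R$103.77 = R$776,199.60.
Subtracting fixed costs: EBIT = R$776,199.60 − R$378,100 = R$398,099.60. Interest = R$140,500.00, so EBIT − I = R$257,599.60.
DCL = contribution ÷ (EBIT − I) = R$776,199.60 ÷ R$257,599.60 = 3.0132.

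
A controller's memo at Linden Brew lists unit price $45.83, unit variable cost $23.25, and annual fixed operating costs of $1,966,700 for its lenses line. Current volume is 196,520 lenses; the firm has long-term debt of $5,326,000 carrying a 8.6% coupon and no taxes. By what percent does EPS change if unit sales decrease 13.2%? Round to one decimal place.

-29.1%

At 196,520 units, contribution = 196,520 × $22.58 = $4,437,421.60.
EBIT = $4,437,421.60 − $1,966,700 = $2,470,721.60.
After interest of $458,036.00, pre-tax earnings = $2,012,685.60.
Degree of combined leverage = contribution ÷ (EBIT − I) = $4,437,421.60 ÷ $2,012,685.60 = 2.2047.
%ΔEPS = DCL × %ΔSales = 2.2047 × -13.2% = -29.1%.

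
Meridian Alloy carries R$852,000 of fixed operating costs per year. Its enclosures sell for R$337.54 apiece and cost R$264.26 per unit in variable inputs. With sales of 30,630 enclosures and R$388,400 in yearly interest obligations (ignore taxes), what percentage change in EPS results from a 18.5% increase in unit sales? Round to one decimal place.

+41.4%

Total contribution margin = 30,630 × R$73.28 = R$2,244,566.40.
Operating income = contribution − fixed costs = R$2,244,566.40 − R$852,000 = R$1,392,566.40.
After interest of R$388,400.00, pre-tax earnings = R$1,004,166.40.
DCL = total CM / (EBIT − I) = R$2,244,566.40 / R$1,004,166.40 = 2.2353.
%ΔEPS = DCL × %ΔSales = 2.2353 × +18.5% = +41.4%.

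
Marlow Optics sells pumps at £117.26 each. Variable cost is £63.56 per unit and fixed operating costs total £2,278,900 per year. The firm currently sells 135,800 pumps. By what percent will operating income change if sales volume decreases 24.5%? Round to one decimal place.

Total contribution margin = 135,800 × £53.70 = £7,292,460.00.
EBIT = £7,292,460.00 − £2,278,900 = £5,013,560.00.
So DOL = total CM / EBIT = £7,292,460.00 / £5,013,560.00 = 1.4545.
So EBIT moves 1.4545 × (-24.5%) = -35.6%.

-35.6%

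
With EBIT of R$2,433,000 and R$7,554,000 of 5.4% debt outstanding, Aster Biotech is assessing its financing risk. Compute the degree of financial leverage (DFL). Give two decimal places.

Interest = R$407,916.00.
Degree of financial leverage = EBIT / (EBIT − interest) = R$2,433,000 / R$2,025,084.00 = 1.2014.

1.20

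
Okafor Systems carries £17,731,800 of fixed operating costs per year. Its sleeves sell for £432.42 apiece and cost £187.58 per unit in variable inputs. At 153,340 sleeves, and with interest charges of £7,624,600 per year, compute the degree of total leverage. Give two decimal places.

3.08

At 153,340 units, contribution = 153,340 × £244.84 = £37,543,765.60.
Operating income = contribution − fixed costs = £37,543,765.60 − £17,731,800 = £19,811,965.60. Interest = £7,624,600.00, so EBIT − I = £12,187,365.60.
DCL = contribution ÷ (EBIT − I) = £37,543,765.60 ÷ £12,187,365.60 = 3.0805.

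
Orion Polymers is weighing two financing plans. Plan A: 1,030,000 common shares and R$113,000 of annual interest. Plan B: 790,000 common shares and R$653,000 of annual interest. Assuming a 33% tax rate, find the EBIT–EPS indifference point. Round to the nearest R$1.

R$2,430,500

Set EPS_A = EPS_B: (EBIT − R$113,000)(1 − 0.33) ÷ 1,030,000 = (EBIT − R$653,000)(1 − 0.33) ÷ 790,000.
Cancelling (1 − t) and cross-multiplying: 790,000·(EBIT − 113,000) = 1,030,000·(EBIT − 653,000).
Solving, EBIT = (653,000·1,030,000 − 113,000·790,000) / (1,030,000 − 790,000) = 583,320,000,000 / 240,000 = 2,430,500.00.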